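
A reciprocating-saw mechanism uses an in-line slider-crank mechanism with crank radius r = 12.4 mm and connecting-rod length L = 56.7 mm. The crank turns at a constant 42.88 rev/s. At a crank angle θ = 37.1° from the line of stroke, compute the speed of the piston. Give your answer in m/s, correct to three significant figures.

2.37

ω = 2π·42.9 = 269.4 rad/s
For an in-line slider-crank, x = r cosθ + √(L² − r² sin²θ), so v = −rω sinθ·[1 + r cosθ/√(L² − r² sin²θ)].
With r = 0.0124 m, L = 0.0567 m, θ = 37.1°: √(L² − r² sin²θ) = 0.056204 m.
v = −0.0124·269.4·0.60321·[1 + 0.0124·0.79758/0.056204] = -2.3698 m/s.
|v| = 2.3698 m/s.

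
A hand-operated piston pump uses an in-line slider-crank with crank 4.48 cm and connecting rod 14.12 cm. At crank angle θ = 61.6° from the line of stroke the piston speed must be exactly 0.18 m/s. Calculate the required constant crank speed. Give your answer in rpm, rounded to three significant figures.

37.7

For an in-line slider-crank, |v_piston| = rω|sinθ|·[1 + r cosθ/√(L² − r² sin²θ)].
With r = 0.0448 m, L = 0.1412 m, θ = 61.6°: the bracketed kinematic factor |dx/dθ| = 0.045601 m.
ω = v/|dx/dθ| = 0.18/0.045601 = 3.9473 rad/s.
N = 60ω/(2π) = 37.694 rpm.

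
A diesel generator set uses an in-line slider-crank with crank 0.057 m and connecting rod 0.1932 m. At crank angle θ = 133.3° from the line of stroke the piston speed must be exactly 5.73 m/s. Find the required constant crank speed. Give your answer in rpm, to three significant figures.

1660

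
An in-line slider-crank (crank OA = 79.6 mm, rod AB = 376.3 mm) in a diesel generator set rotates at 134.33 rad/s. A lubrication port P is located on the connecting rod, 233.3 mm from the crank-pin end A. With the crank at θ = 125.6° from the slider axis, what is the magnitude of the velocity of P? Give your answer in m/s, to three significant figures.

8.36

ω = 134.3 rad/s.  Crank-pin speed |V_A| = rω = 10.693 m/s, perpendicular to OA.
Rod angle: sinφ = −(r/L) sinθ ⇒ φ = -9.904°; ω_rod = −rω cosθ/√(L²−r²sin²θ) = +16.791 rad/s.
V_P = V_A + ω_rod × AP, with AP = 0.2333 m along the rod.
Components: V_Px = −rω sinθ − a·ω_rod·sinφ = -8.0204 m/s;  V_Py = rω cosθ + a·ω_rod·cosφ = -2.3654 m/s.
|V_P| = √(V_Px² + V_Py²) = 8.362 m/s.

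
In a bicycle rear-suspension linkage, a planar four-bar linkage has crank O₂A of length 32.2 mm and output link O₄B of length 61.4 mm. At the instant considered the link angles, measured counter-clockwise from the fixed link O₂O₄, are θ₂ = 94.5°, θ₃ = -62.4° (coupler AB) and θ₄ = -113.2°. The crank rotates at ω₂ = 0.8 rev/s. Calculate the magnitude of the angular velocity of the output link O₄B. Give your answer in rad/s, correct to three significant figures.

1.33

ω₂ = 5.027 rad/s (from 0.8 rev/s).
Differentiating the loop-closure r₂e^{iθ₂}+r₃e^{iθ₃}=r₁+r₄e^{iθ₄} gives r₂ω₂e^{iθ₂}+r₃ω₃e^{iθ₃}=r₄ω₄e^{iθ₄}.
Eliminating the other unknown: ω₄ = r₂ω₂ sin(θ₂−θ₃) / [r₄ sin(θ₄−θ₃)].
Numerator sine = +0.39234; denominator sine = -0.77494.
Result = 0.0322·5.027·(+0.39234) / (0.0614·(-0.77494)) = -1.3346 rad/s; magnitude 1.3346 rad/s.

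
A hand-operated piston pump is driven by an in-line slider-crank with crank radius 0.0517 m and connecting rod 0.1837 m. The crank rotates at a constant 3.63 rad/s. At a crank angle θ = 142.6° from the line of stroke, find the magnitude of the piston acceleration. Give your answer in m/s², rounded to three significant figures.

0.486

ω = 3.63 rad/s
x(θ) = r cosθ + √(L² − r² sin²θ); with ω constant, a = ω²·d²x/dθ².
d²x/dθ² = −r cosθ − r²(cos2θ)/√u − r⁴ sin²2θ/(4u^{3/2}),  u = L² − r² sin²θ = 0.0327596 m².
Substituting r = 0.0517 m, L = 0.1837 m, θ = 142.6°: d²x/dθ² = +0.036919 m.
a = ω²·d²x/dθ² = (3.63)²·(+0.036919) = +0.48648 m/s²;  |a| = 0.48648 m/s².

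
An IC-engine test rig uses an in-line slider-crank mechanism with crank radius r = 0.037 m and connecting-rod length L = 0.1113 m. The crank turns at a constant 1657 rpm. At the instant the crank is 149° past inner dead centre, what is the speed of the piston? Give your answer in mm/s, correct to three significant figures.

2350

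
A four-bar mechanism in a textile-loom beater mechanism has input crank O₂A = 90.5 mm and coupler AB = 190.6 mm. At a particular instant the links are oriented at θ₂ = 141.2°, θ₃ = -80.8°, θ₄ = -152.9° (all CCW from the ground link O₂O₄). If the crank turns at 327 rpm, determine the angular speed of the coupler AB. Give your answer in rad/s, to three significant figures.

15.6

ω₂ = 34.24 rad/s (from 327 rpm).
Differentiating the loop-closure r₂e^{iθ₂}+r₃e^{iθ₃}=r₁+r₄e^{iθ₄} gives r₂ω₂e^{iθ₂}+r₃ω₃e^{iθ₃}=r₄ω₄e^{iθ₄}.
Eliminating the other unknown: ω₃ = r₂ω₂ sin(θ₄−θ₂) / [r₃ sin(θ₃−θ₄)].
Numerator sine = +0.91283; denominator sine = +0.95159.
Result = 0.0905·34.24·(+0.91283) / (0.1906·(+0.95159)) = +15.597 rad/s; magnitude 15.597 rad/s.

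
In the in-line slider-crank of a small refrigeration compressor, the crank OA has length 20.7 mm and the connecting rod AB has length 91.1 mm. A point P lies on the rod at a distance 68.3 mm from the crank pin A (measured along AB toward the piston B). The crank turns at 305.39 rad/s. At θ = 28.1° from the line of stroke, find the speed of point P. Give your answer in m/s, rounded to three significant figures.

3.70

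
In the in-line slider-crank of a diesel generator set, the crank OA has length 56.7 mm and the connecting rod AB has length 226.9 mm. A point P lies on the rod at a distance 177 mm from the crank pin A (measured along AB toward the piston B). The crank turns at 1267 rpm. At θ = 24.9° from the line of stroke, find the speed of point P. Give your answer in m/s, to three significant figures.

ω = 132.7 rad/s.  Crank-pin speed |V_A| = rω = 7.523 m/s, perpendicular to OA.
Rod angle: sinφ = −(r/L) sinθ ⇒ φ = -6.039°; ω_rod = −rω cosθ/√(L²−r²sin²θ) = -30.241 rad/s.
V_P = V_A + ω_rod × AP, with AP = 0.177 m along the rod.
Components: V_Px = −rω sinθ − a·ω_rod·sinφ = -3.7306 m/s;  V_Py = rω cosθ + a·ω_rod·cosφ = +1.5007 m/s.
|V_P| = √(V_Px² + V_Py²) = 4.0211 m/s.

4.02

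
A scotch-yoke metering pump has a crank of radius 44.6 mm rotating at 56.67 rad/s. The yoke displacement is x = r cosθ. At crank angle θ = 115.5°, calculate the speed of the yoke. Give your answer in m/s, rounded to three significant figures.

2.28

ω = 56.67 rad/s
x = r cosθ ⇒ ẋ = −rω sinθ.
|v| = rω|sinθ| = 0.0446·56.67·|sin 115.5°| = 2.2813 m/s.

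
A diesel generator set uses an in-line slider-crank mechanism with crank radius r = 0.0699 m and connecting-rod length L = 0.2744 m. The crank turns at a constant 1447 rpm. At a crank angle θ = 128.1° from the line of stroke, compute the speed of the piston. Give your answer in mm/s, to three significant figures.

ω = 2π·1447/60 = 151.5 rad/s
For an in-line slider-crank, x = r cosθ + √(L² − r² sin²θ), so v = −rω sinθ·[1 + r cosθ/√(L² − r² sin²θ)].
With r = 0.0699 m, L = 0.2744 m, θ = 128.1°: √(L² − r² sin²θ) = 0.26883 m.
v = −0.0699·151.5·0.78694·[1 + 0.0699·-0.61704/0.26883] = -6.9979 m/s.
|v| = 6.9979 m/s = 6997.9 mm/s.

7000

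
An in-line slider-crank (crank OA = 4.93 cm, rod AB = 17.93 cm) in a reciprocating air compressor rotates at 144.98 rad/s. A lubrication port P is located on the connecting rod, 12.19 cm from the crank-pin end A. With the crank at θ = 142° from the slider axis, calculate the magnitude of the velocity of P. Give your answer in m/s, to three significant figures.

4.15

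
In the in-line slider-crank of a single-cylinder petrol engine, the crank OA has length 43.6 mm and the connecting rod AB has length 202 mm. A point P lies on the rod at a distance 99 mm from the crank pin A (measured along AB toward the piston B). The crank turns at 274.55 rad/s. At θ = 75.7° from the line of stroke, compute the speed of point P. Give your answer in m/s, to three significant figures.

12.0

ω = 274.6 rad/s.  Crank-pin speed |V_A| = rω = 11.97 m/s, perpendicular to OA.
Rod angle: sinφ = −(r/L) sinθ ⇒ φ = -12.073°; ω_rod = −rω cosθ/√(L²−r²sin²θ) = -14.968 rad/s.
V_P = V_A + ω_rod × AP, with AP = 0.099 m along the rod.
Components: V_Px = −rω sinθ − a·ω_rod·sinφ = -11.909 m/s;  V_Py = rω cosθ + a·ω_rod·cosφ = +1.5076 m/s.
|V_P| = √(V_Px² + V_Py²) = 12.004 m/s.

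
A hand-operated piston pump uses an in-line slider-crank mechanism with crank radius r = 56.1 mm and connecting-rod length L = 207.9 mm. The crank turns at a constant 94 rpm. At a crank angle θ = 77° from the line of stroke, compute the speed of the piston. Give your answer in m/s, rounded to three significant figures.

0.572

ω = 2π·94/60 = 9.844 rad/s
For an in-line slider-crank, x = r cosθ + √(L² − r² sin²θ), so v = −rω sinθ·[1 + r cosθ/√(L² − r² sin²θ)].
With r = 0.0561 m, L = 0.2079 m, θ = 77°: √(L² − r² sin²θ) = 0.20059 m.
v = −0.0561·9.844·0.97437·[1 + 0.0561·0.22495/0.20059] = -0.57193 m/s.
|v| = 0.57193 m/s.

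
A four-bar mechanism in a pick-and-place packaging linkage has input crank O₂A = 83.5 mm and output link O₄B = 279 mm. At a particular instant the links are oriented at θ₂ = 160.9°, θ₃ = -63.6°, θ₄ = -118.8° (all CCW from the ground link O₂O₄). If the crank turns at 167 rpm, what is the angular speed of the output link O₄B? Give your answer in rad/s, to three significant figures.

4.47

ω₂ = 17.49 rad/s (from 167 rpm).
Differentiating the loop-closure r₂e^{iθ₂}+r₃e^{iθ₃}=r₁+r₄e^{iθ₄} gives r₂ω₂e^{iθ₂}+r₃ω₃e^{iθ₃}=r₄ω₄e^{iθ₄}.
Eliminating the other unknown: ω₄ = r₂ω₂ sin(θ₂−θ₃) / [r₄ sin(θ₄−θ₃)].
Numerator sine = -0.70091; denominator sine = -0.82115.
Result = 0.0835·17.49·(-0.70091) / (0.279·(-0.82115)) = +4.4675 rad/s; magnitude 4.4675 rad/s.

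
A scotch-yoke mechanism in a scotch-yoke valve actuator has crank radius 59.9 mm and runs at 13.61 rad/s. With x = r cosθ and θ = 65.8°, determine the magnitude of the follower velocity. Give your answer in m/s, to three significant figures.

0.744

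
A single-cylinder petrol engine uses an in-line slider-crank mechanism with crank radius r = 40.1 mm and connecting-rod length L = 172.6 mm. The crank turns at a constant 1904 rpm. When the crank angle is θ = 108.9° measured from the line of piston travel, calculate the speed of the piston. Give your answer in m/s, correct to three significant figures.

6.98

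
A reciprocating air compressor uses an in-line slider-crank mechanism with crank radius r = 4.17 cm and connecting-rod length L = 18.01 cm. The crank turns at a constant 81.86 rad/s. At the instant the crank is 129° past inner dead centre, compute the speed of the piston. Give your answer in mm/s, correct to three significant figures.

ω = 81.86 rad/s
For an in-line slider-crank, x = r cosθ + √(L² − r² sin²θ), so v = −rω sinθ·[1 + r cosθ/√(L² − r² sin²θ)].
With r = 0.0417 m, L = 0.1801 m, θ = 129°: √(L² − r² sin²θ) = 0.17716 m.
v = −0.0417·81.86·0.77715·[1 + 0.0417·-0.62932/0.17716] = -2.2599 m/s.
|v| = 2.2599 m/s = 2259.9 mm/s.

2260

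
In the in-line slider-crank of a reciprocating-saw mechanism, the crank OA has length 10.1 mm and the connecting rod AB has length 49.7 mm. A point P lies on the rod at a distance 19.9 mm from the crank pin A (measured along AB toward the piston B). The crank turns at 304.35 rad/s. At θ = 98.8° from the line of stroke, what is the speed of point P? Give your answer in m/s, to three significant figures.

ω = 304.4 rad/s.  Crank-pin speed |V_A| = rω = 3.0739 m/s, perpendicular to OA.
Rod angle: sinφ = −(r/L) sinθ ⇒ φ = -11.585°; ω_rod = −rω cosθ/√(L²−r²sin²θ) = +9.6589 rad/s.
V_P = V_A + ω_rod × AP, with AP = 0.0199 m along the rod.
Components: V_Px = −rω sinθ − a·ω_rod·sinφ = -2.9991 m/s;  V_Py = rω cosθ + a·ω_rod·cosφ = -0.28197 m/s.
|V_P| = √(V_Px² + V_Py²) = 3.0124 m/s.

3.01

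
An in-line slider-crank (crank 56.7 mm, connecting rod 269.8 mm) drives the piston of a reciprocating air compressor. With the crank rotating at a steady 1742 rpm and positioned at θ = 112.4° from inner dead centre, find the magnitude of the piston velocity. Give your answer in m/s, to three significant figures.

ω = 2π·1742/60 = 182.4 rad/s
For an in-line slider-crank, x = r cosθ + √(L² − r² sin²θ), so v = −rω sinθ·[1 + r cosθ/√(L² − r² sin²θ)].
With r = 0.0567 m, L = 0.2698 m, θ = 112.4°: √(L² − r² sin²θ) = 0.26466 m.
v = −0.0567·182.4·0.92455·[1 + 0.0567·-0.38107/0.26466] = -8.7822 m/s.
|v| = 8.7822 m/s.

8.78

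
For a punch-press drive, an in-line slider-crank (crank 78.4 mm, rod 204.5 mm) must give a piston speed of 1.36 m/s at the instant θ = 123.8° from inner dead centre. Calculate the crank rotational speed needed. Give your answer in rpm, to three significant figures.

For an in-line slider-crank, |v_piston| = rω|sinθ|·[1 + r cosθ/√(L² − r² sin²θ)].
With r = 0.0784 m, L = 0.2045 m, θ = 123.8°: the bracketed kinematic factor |dx/dθ| = 0.050491 m.
ω = v/|dx/dθ| = 1.36/0.050491 = 26.935 rad/s.
N = 60ω/(2π) = 257.21 rpm.

257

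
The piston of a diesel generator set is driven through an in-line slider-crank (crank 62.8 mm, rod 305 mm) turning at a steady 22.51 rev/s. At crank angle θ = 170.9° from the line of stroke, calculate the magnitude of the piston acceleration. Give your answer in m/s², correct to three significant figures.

994

ω = 2π·22.5 = 141.4 rad/s
x(θ) = r cosθ + √(L² − r² sin²θ); with ω constant, a = ω²·d²x/dθ².
d²x/dθ² = −r cosθ − r²(cos2θ)/√u − r⁴ sin²2θ/(4u^{3/2}),  u = L² − r² sin²θ = 0.0929263 m².
Substituting r = 0.0628 m, L = 0.305 m, θ = 170.9°: d²x/dθ² = +0.049706 m.
a = ω²·d²x/dθ² = (141.4)²·(+0.049706) = +994.3 m/s²;  |a| = 994.3 m/s².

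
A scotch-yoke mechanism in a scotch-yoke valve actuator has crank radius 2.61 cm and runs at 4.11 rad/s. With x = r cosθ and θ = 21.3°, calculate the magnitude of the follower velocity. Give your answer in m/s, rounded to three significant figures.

ω = 4.11 rad/s
x = r cosθ ⇒ ẋ = −rω sinθ.
|v| = rω|sinθ| = 0.0261·4.11·|sin 21.3°| = 0.038966 m/s.

0.0390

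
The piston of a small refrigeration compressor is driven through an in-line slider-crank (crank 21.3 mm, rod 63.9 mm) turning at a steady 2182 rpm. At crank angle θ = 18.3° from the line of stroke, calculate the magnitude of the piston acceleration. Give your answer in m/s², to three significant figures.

1360

ω = 2π·2182/60 = 228.5 rad/s
x(θ) = r cosθ + √(L² − r² sin²θ); with ω constant, a = ω²·d²x/dθ².
d²x/dθ² = −r cosθ − r²(cos2θ)/√u − r⁴ sin²2θ/(4u^{3/2}),  u = L² − r² sin²θ = 0.00403848 m².
Substituting r = 0.0213 m, L = 0.0639 m, θ = 18.3°: d²x/dθ² = -0.026026 m.
a = ω²·d²x/dθ² = (228.5)²·(-0.026026) = -1358.8 m/s²;  |a| = 1358.8 m/s².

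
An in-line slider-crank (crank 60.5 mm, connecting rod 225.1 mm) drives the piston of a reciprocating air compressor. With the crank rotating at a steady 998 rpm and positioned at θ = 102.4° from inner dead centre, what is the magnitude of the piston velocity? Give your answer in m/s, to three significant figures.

ω = 2π·998/60 = 104.5 rad/s
For an in-line slider-crank, x = r cosθ + √(L² − r² sin²θ), so v = −rω sinθ·[1 + r cosθ/√(L² − r² sin²θ)].
With r = 0.0605 m, L = 0.2251 m, θ = 102.4°: √(L² − r² sin²θ) = 0.21721 m.
v = −0.0605·104.5·0.97667·[1 + 0.0605·-0.21474/0.21721] = -5.806 m/s.
|v| = 5.806 m/s.

5.81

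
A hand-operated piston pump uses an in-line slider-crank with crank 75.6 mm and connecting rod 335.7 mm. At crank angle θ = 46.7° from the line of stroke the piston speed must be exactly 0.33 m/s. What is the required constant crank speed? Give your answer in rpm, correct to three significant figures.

For an in-line slider-crank, |v_piston| = rω|sinθ|·[1 + r cosθ/√(L² − r² sin²θ)].
With r = 0.0756 m, L = 0.3357 m, θ = 46.7°: the bracketed kinematic factor |dx/dθ| = 0.063634 m.
ω = v/|dx/dθ| = 0.33/0.063634 = 5.1859 rad/s.
N = 60ω/(2π) = 49.522 rpm.

49.5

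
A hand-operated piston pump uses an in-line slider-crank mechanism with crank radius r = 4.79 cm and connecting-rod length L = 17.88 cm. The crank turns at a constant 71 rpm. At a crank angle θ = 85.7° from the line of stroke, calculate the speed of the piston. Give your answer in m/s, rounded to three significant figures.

ω = 2π·71/60 = 7.435 rad/s
For an in-line slider-crank, x = r cosθ + √(L² − r² sin²θ), so v = −rω sinθ·[1 + r cosθ/√(L² − r² sin²θ)].
With r = 0.0479 m, L = 0.1788 m, θ = 85.7°: √(L² − r² sin²θ) = 0.1723 m.
v = −0.0479·7.435·0.99719·[1 + 0.0479·0.07498/0.1723] = -0.36254 m/s.
|v| = 0.36254 m/s.

0.363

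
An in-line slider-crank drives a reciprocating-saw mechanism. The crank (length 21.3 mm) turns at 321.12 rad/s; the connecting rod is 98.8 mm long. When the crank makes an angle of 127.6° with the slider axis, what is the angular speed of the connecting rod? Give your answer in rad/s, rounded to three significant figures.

ω = 321.1 rad/s
The rod makes angle φ with the slider axis where L sinφ = r sinθ; differentiating, L cosφ·φ̇ = r ω cosθ.
L cosφ = √(L² − r² sin²θ) = 0.097348 m.
|ω_rod| = r ω |cosθ| / √(L² − r² sin²θ) = 0.0213·321.1·0.61015/0.097348 = 42.87 rad/s.

42.9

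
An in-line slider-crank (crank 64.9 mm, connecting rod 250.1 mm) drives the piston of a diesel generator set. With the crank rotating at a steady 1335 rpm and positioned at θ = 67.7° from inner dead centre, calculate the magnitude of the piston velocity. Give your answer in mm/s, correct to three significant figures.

ω = 2π·1335/60 = 139.8 rad/s
For an in-line slider-crank, x = r cosθ + √(L² − r² sin²θ), so v = −rω sinθ·[1 + r cosθ/√(L² − r² sin²θ)].
With r = 0.0649 m, L = 0.2501 m, θ = 67.7°: √(L² − r² sin²θ) = 0.24278 m.
v = −0.0649·139.8·0.92521·[1 + 0.0649·0.37946/0.24278] = -9.246 m/s.
|v| = 9.246 m/s = 9246 mm/s.

9250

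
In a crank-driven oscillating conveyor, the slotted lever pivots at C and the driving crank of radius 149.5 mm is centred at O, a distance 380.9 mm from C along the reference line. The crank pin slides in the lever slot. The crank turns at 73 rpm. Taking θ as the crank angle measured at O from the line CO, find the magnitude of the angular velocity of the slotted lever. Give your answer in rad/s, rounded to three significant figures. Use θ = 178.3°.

4.93

ω = 7.645 rad/s (from 73 rpm).
Crank pin A relative to C: A = (d + r cosθ, r sinθ); lever angle φ = atan2(r sinθ, d + r cosθ).
Differentiating tanφ: φ̇ = rω(d cosθ + r)/(d² + r² + 2dr cosθ).
d² + r² + 2dr cosθ = |CA|² = 0.0535961 m²;  d cosθ + r = -0.23123 m.
|ω_lever| = |0.1495·7.645·-0.23123| / 0.0535961 = 4.9307 rad/s.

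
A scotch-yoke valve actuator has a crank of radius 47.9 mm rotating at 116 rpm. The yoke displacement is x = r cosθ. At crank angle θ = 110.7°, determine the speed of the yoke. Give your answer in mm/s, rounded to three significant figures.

ω = 12.15 rad/s (from 116 rpm).
x = r cosθ ⇒ ẋ = −rω sinθ.
|v| = rω|sinθ| = 0.0479·12.15·|sin 110.7°| = 0.5443 m/s = 544.3 mm/s.

544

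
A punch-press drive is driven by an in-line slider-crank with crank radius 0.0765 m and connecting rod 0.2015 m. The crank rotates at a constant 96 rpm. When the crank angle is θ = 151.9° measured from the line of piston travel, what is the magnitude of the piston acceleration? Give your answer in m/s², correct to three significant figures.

5.08

ω = 2π·96/60 = 10.05 rad/s
x(θ) = r cosθ + √(L² − r² sin²θ); with ω constant, a = ω²·d²x/dθ².
d²x/dθ² = −r cosθ − r²(cos2θ)/√u − r⁴ sin²2θ/(4u^{3/2}),  u = L² − r² sin²θ = 0.0393039 m².
Substituting r = 0.0765 m, L = 0.2015 m, θ = 151.9°: d²x/dθ² = +0.050303 m.
a = ω²·d²x/dθ² = (10.05)²·(+0.050303) = +5.0838 m/s²;  |a| = 5.0838 m/s².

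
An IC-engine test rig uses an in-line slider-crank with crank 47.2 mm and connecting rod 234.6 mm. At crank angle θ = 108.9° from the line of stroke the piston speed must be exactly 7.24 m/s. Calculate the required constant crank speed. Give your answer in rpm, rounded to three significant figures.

1660

For an in-line slider-crank, |v_piston| = rω|sinθ|·[1 + r cosθ/√(L² − r² sin²θ)].
With r = 0.0472 m, L = 0.2346 m, θ = 108.9°: the bracketed kinematic factor |dx/dθ| = 0.041691 m.
ω = v/|dx/dθ| = 7.24/0.041691 = 173.66 rad/s.
N = 60ω/(2π) = 1658.3 rpm.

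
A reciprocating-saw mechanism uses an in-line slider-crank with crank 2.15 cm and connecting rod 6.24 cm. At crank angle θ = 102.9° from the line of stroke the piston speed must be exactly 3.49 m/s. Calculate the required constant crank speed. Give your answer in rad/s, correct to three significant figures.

181

For an in-line slider-crank, |v_piston| = rω|sinθ|·[1 + r cosθ/√(L² − r² sin²θ)].
With r = 0.0215 m, L = 0.0624 m, θ = 102.9°: the bracketed kinematic factor |dx/dθ| = 0.019246 m.
ω = v/|dx/dθ| = 3.49/0.019246 = 181.34 rad/s.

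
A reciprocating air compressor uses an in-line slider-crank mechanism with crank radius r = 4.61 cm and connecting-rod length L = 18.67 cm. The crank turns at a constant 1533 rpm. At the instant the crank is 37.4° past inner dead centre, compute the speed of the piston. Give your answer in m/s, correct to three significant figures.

ω = 2π·1533/60 = 160.5 rad/s
For an in-line slider-crank, x = r cosθ + √(L² − r² sin²θ), so v = −rω sinθ·[1 + r cosθ/√(L² − r² sin²θ)].
With r = 0.0461 m, L = 0.1867 m, θ = 37.4°: √(L² − r² sin²θ) = 0.18459 m.
v = −0.0461·160.5·0.60738·[1 + 0.0461·0.79441/0.18459] = -5.3868 m/s.
|v| = 5.3868 m/s.

5.39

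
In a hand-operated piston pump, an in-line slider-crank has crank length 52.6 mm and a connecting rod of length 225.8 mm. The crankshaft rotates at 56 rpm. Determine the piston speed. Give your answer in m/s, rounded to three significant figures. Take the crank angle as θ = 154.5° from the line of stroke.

ω = 2π·56/60 = 5.864 rad/s
For an in-line slider-crank, x = r cosθ + √(L² − r² sin²θ), so v = −rω sinθ·[1 + r cosθ/√(L² − r² sin²θ)].
With r = 0.0526 m, L = 0.2258 m, θ = 154.5°: √(L² − r² sin²θ) = 0.22466 m.
v = −0.0526·5.864·0.43051·[1 + 0.0526·-0.90259/0.22466] = -0.10473 m/s.
|v| = 0.10473 m/s.

0.105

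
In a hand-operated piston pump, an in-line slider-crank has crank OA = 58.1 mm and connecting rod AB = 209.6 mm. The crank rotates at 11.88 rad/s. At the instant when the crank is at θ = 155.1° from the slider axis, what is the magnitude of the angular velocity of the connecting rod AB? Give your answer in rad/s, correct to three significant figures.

3.01

ω = 11.88 rad/s
The rod makes angle φ with the slider axis where L sinφ = r sinθ; differentiating, L cosφ·φ̇ = r ω cosθ.
L cosφ = √(L² − r² sin²θ) = 0.20817 m.
|ω_rod| = r ω |cosθ| / √(L² − r² sin²θ) = 0.0581·11.88·0.90704/0.20817 = 3.0075 rad/s.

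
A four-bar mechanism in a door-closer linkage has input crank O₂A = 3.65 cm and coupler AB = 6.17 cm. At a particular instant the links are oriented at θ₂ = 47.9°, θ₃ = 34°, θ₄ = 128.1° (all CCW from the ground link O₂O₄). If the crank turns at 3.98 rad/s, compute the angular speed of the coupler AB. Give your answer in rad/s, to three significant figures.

ω₂ = 3.98 rad/s
Differentiating the loop-closure r₂e^{iθ₂}+r₃e^{iθ₃}=r₁+r₄e^{iθ₄} gives r₂ω₂e^{iθ₂}+r₃ω₃e^{iθ₃}=r₄ω₄e^{iθ₄}.
Eliminating the other unknown: ω₃ = r₂ω₂ sin(θ₄−θ₂) / [r₃ sin(θ₃−θ₄)].
Numerator sine = +0.98541; denominator sine = -0.99744.
Result = 0.0365·3.98·(+0.98541) / (0.0617·(-0.99744)) = -2.3261 rad/s; magnitude 2.3261 rad/s.

2.33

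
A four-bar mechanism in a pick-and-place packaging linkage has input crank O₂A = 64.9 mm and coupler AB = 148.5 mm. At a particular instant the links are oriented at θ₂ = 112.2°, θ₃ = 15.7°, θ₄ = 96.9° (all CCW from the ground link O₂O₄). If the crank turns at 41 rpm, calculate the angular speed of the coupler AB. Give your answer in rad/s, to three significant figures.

0.501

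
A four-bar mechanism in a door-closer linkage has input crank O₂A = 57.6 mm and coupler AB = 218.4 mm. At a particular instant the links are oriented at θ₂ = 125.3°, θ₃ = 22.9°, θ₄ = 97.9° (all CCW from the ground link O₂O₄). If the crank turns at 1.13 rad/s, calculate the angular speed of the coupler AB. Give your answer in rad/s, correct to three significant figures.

ω₂ = 1.13 rad/s
Differentiating the loop-closure r₂e^{iθ₂}+r₃e^{iθ₃}=r₁+r₄e^{iθ₄} gives r₂ω₂e^{iθ₂}+r₃ω₃e^{iθ₃}=r₄ω₄e^{iθ₄}.
Eliminating the other unknown: ω₃ = r₂ω₂ sin(θ₄−θ₂) / [r₃ sin(θ₃−θ₄)].
Numerator sine = -0.46020; denominator sine = -0.96593.
Result = 0.0576·1.13·(-0.46020) / (0.2184·(-0.96593)) = +0.14199 rad/s; magnitude 0.14199 rad/s.

0.142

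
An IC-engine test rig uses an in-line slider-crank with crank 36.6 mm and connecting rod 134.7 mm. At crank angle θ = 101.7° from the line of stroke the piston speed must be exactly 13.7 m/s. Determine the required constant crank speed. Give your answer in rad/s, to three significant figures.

For an in-line slider-crank, |v_piston| = rω|sinθ|·[1 + r cosθ/√(L² − r² sin²θ)].
With r = 0.0366 m, L = 0.1347 m, θ = 101.7°: the bracketed kinematic factor |dx/dθ| = 0.033791 m.
ω = v/|dx/dθ| = 13.7/0.033791 = 405.43 rad/s.

405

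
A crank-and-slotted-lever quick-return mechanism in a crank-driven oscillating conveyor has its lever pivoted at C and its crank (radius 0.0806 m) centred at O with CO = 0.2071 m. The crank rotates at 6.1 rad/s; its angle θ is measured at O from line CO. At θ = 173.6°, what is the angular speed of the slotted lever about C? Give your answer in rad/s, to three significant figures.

ω = 6.1 rad/s
Crank pin A relative to C: A = (d + r cosθ, r sinθ); lever angle φ = atan2(r sinθ, d + r cosθ).
Differentiating tanφ: φ̇ = rω(d cosθ + r)/(d² + r² + 2dr cosθ).
d² + r² + 2dr cosθ = |CA|² = 0.0162103 m²;  d cosθ + r = -0.12521 m.
|ω_lever| = |0.0806·6.1·-0.12521| / 0.0162103 = 3.7976 rad/s.

3.80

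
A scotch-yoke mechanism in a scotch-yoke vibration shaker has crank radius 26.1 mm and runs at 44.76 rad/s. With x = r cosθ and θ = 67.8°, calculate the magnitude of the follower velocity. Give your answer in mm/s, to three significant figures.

ω = 44.76 rad/s
x = r cosθ ⇒ ẋ = −rω sinθ.
|v| = rω|sinθ| = 0.0261·44.76·|sin 67.8°| = 1.0816 m/s = 1081.6 mm/s.

1080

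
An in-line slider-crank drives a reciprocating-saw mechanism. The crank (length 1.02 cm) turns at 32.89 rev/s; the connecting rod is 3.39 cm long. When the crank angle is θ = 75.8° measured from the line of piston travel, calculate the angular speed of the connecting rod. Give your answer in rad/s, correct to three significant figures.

ω = 206.7 rad/s (converted from 32.89 rev/s).
The rod makes angle φ with the slider axis where L sinφ = r sinθ; differentiating, L cosφ·φ̇ = r ω cosθ.
L cosφ = √(L² − r² sin²θ) = 0.032426 m.
|ω_rod| = r ω |cosθ| / √(L² − r² sin²θ) = 0.0102·206.7·0.24531/0.032426 = 15.946 rad/s.

15.9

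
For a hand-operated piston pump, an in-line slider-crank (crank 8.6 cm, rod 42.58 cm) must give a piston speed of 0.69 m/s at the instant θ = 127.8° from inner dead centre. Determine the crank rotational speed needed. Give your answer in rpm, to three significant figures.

For an in-line slider-crank, |v_piston| = rω|sinθ|·[1 + r cosθ/√(L² − r² sin²θ)].
With r = 0.086 m, L = 0.4258 m, θ = 127.8°: the bracketed kinematic factor |dx/dθ| = 0.059432 m.
ω = v/|dx/dθ| = 0.69/0.059432 = 11.61 rad/s.
N = 60ω/(2π) = 110.87 rpm.

111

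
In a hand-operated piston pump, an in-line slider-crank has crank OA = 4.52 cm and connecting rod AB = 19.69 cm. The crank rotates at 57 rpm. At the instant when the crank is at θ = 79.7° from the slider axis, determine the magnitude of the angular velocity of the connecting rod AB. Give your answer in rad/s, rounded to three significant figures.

0.252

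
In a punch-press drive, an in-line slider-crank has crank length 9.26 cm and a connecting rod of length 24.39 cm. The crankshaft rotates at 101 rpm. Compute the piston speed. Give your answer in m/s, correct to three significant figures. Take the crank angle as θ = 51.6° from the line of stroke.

ω = 2π·101/60 = 10.58 rad/s
For an in-line slider-crank, x = r cosθ + √(L² − r² sin²θ), so v = −rω sinθ·[1 + r cosθ/√(L² − r² sin²θ)].
With r = 0.0926 m, L = 0.2439 m, θ = 51.6°: √(L² − r² sin²θ) = 0.23285 m.
v = −0.0926·10.58·0.78369·[1 + 0.0926·0.62115/0.23285] = -0.95715 m/s.
|v| = 0.95715 m/s.

0.957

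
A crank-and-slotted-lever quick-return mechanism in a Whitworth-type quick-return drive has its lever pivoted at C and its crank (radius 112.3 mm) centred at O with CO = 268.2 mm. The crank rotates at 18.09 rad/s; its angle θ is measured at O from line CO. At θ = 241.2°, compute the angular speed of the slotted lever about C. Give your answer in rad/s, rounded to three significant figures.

ω = 18.09 rad/s
Crank pin A relative to C: A = (d + r cosθ, r sinθ); lever angle φ = atan2(r sinθ, d + r cosθ).
Differentiating tanφ: φ̇ = rω(d cosθ + r)/(d² + r² + 2dr cosθ).
d² + r² + 2dr cosθ = |CA|² = 0.0555228 m²;  d cosθ + r = -0.016906 m.
|ω_lever| = |0.1123·18.09·-0.016906| / 0.0555228 = 0.61858 rad/s.

0.619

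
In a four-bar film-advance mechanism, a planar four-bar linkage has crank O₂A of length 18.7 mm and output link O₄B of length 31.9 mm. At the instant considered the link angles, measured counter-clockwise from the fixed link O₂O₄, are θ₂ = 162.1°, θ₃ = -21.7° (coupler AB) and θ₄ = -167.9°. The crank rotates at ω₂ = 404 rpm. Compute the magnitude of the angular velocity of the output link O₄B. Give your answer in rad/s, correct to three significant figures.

ω₂ = 42.31 rad/s (from 404 rpm).
Differentiating the loop-closure r₂e^{iθ₂}+r₃e^{iθ₃}=r₁+r₄e^{iθ₄} gives r₂ω₂e^{iθ₂}+r₃ω₃e^{iθ₃}=r₄ω₄e^{iθ₄}.
Eliminating the other unknown: ω₄ = r₂ω₂ sin(θ₂−θ₃) / [r₄ sin(θ₄−θ₃)].
Numerator sine = -0.06627; denominator sine = -0.55630.
Result = 0.0187·42.31·(-0.06627) / (0.0319·(-0.55630)) = +2.9546 rad/s; magnitude 2.9546 rad/s.

2.95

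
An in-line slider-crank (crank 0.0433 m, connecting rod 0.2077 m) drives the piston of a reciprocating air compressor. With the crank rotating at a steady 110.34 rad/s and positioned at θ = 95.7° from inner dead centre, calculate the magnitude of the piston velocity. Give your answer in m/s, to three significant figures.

ω = 110.3 rad/s
For an in-line slider-crank, x = r cosθ + √(L² − r² sin²θ), so v = −rω sinθ·[1 + r cosθ/√(L² − r² sin²θ)].
With r = 0.0433 m, L = 0.2077 m, θ = 95.7°: √(L² − r² sin²θ) = 0.20318 m.
v = −0.0433·110.3·0.99506·[1 + 0.0433·-0.09932/0.20318] = -4.6535 m/s.
|v| = 4.6535 m/s.

4.65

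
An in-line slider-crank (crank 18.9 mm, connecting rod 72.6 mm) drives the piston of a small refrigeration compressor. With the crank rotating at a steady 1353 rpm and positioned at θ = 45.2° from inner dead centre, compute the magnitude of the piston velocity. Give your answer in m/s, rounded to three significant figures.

ω = 2π·1353/60 = 141.7 rad/s
For an in-line slider-crank, x = r cosθ + √(L² − r² sin²θ), so v = −rω sinθ·[1 + r cosθ/√(L² − r² sin²θ)].
With r = 0.0189 m, L = 0.0726 m, θ = 45.2°: √(L² − r² sin²θ) = 0.071351 m.
v = −0.0189·141.7·0.70957·[1 + 0.0189·0.70463/0.071351] = -2.2548 m/s.
|v| = 2.2548 m/s.

2.25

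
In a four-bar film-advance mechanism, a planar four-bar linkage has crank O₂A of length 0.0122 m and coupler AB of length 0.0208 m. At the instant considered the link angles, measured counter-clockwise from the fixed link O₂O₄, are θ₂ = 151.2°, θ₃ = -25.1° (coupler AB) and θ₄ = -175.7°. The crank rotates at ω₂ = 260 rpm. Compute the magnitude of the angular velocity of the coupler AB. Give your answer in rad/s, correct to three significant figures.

ω₂ = 27.23 rad/s (from 260 rpm).
Differentiating the loop-closure r₂e^{iθ₂}+r₃e^{iθ₃}=r₁+r₄e^{iθ₄} gives r₂ω₂e^{iθ₂}+r₃ω₃e^{iθ₃}=r₄ω₄e^{iθ₄}.
Eliminating the other unknown: ω₃ = r₂ω₂ sin(θ₄−θ₂) / [r₃ sin(θ₃−θ₄)].
Numerator sine = +0.54610; denominator sine = +0.49090.
Result = 0.0122·27.23·(+0.54610) / (0.0208·(+0.49090)) = +17.765 rad/s; magnitude 17.765 rad/s.

17.8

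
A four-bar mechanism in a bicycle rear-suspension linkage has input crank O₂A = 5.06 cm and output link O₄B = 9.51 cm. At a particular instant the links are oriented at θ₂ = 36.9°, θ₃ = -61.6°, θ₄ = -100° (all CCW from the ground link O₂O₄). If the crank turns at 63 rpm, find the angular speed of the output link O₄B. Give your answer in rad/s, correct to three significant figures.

5.59

ω₂ = 6.597 rad/s (from 63 rpm).
Differentiating the loop-closure r₂e^{iθ₂}+r₃e^{iθ₃}=r₁+r₄e^{iθ₄} gives r₂ω₂e^{iθ₂}+r₃ω₃e^{iθ₃}=r₄ω₄e^{iθ₄}.
Eliminating the other unknown: ω₄ = r₂ω₂ sin(θ₂−θ₃) / [r₄ sin(θ₄−θ₃)].
Numerator sine = +0.98902; denominator sine = -0.62115.
Result = 0.0506·6.597·(+0.98902) / (0.0951·(-0.62115)) = -5.5892 rad/s; magnitude 5.5892 rad/s.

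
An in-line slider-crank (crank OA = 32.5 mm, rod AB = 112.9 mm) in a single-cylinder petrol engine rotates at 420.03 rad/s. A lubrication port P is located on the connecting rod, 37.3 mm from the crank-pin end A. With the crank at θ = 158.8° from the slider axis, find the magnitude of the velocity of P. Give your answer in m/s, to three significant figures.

9.64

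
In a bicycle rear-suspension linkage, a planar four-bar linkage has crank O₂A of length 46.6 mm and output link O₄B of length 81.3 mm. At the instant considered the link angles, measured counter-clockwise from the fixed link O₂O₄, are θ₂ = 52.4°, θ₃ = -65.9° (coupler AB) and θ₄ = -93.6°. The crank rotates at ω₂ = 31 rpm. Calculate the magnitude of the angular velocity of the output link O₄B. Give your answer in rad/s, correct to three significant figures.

3.52

ω₂ = 3.246 rad/s (from 31 rpm).
Differentiating the loop-closure r₂e^{iθ₂}+r₃e^{iθ₃}=r₁+r₄e^{iθ₄} gives r₂ω₂e^{iθ₂}+r₃ω₃e^{iθ₃}=r₄ω₄e^{iθ₄}.
Eliminating the other unknown: ω₄ = r₂ω₂ sin(θ₂−θ₃) / [r₄ sin(θ₄−θ₃)].
Numerator sine = +0.88048; denominator sine = -0.46484.
Result = 0.0466·3.246·(+0.88048) / (0.0813·(-0.46484)) = -3.5245 rad/s; magnitude 3.5245 rad/s.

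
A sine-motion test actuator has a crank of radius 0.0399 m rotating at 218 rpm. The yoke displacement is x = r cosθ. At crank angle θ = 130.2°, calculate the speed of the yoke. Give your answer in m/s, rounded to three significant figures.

ω = 22.83 rad/s (from 218 rpm).
x = r cosθ ⇒ ẋ = −rω sinθ.
|v| = rω|sinθ| = 0.0399·22.83·|sin 130.2°| = 0.69572 m/s.

0.696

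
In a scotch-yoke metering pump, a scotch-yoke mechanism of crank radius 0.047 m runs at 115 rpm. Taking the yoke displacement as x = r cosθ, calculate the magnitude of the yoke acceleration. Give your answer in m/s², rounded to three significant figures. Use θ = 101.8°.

1.39

ω = 12.04 rad/s (from 115 rpm).
x = r cosθ ⇒ ẍ = −rω² cosθ (ω constant).
|a| = rω²|cosθ| = 0.047·(12.04)²·|cos 101.8°| = 1.3939 m/s².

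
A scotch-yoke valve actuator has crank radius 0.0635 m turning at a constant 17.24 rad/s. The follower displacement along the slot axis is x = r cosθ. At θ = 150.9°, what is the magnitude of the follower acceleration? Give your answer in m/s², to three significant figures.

16.5

ω = 17.24 rad/s
x = r cosθ ⇒ ẍ = −rω² cosθ (ω constant).
|a| = rω²|cosθ| = 0.0635·(17.24)²·|cos 150.9°| = 16.491 m/s².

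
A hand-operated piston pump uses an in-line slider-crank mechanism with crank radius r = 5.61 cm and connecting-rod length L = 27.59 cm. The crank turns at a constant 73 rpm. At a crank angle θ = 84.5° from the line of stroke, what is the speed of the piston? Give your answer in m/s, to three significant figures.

ω = 2π·73/60 = 7.645 rad/s
For an in-line slider-crank, x = r cosθ + √(L² − r² sin²θ), so v = −rω sinθ·[1 + r cosθ/√(L² − r² sin²θ)].
With r = 0.0561 m, L = 0.2759 m, θ = 84.5°: √(L² − r² sin²θ) = 0.27019 m.
v = −0.0561·7.645·0.99540·[1 + 0.0561·0.09585/0.27019] = -0.43538 m/s.
|v| = 0.43538 m/s.

0.435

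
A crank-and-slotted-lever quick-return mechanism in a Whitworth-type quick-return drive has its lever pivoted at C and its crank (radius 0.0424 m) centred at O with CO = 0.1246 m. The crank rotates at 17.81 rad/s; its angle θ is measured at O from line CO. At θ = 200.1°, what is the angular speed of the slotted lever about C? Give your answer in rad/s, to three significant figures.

ω = 17.81 rad/s
Crank pin A relative to C: A = (d + r cosθ, r sinθ); lever angle φ = atan2(r sinθ, d + r cosθ).
Differentiating tanφ: φ̇ = rω(d cosθ + r)/(d² + r² + 2dr cosθ).
d² + r² + 2dr cosθ = |CA|² = 0.00740038 m²;  d cosθ + r = -0.074611 m.
|ω_lever| = |0.0424·17.81·-0.074611| / 0.00740038 = 7.6134 rad/s.

7.61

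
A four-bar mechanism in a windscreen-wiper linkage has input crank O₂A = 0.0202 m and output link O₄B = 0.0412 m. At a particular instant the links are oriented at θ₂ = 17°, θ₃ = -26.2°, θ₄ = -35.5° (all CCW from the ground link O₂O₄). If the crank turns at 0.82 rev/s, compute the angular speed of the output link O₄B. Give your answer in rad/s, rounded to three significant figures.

ω₂ = 5.152 rad/s (from 0.82 rev/s).
Differentiating the loop-closure r₂e^{iθ₂}+r₃e^{iθ₃}=r₁+r₄e^{iθ₄} gives r₂ω₂e^{iθ₂}+r₃ω₃e^{iθ₃}=r₄ω₄e^{iθ₄}.
Eliminating the other unknown: ω₄ = r₂ω₂ sin(θ₂−θ₃) / [r₄ sin(θ₄−θ₃)].
Numerator sine = +0.68455; denominator sine = -0.16160.
Result = 0.0202·5.152·(+0.68455) / (0.0412·(-0.16160)) = -10.7 rad/s; magnitude 10.7 rad/s.

10.7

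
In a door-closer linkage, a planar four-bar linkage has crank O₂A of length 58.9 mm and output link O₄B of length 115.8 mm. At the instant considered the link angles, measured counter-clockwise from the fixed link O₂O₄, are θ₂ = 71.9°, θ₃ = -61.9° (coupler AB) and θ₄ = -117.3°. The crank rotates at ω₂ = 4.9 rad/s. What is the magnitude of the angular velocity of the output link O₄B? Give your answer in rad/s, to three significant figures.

ω₂ = 4.9 rad/s
Differentiating the loop-closure r₂e^{iθ₂}+r₃e^{iθ₃}=r₁+r₄e^{iθ₄} gives r₂ω₂e^{iθ₂}+r₃ω₃e^{iθ₃}=r₄ω₄e^{iθ₄}.
Eliminating the other unknown: ω₄ = r₂ω₂ sin(θ₂−θ₃) / [r₄ sin(θ₄−θ₃)].
Numerator sine = +0.72176; denominator sine = -0.82314.
Result = 0.0589·4.9·(+0.72176) / (0.1158·(-0.82314)) = -2.1854 rad/s; magnitude 2.1854 rad/s.

2.19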